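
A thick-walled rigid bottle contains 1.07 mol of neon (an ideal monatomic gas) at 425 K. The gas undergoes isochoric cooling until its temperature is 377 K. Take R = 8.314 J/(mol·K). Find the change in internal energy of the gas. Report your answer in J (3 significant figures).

ΔU ≈ -641 J

Constant volume ⇒ W = 0, so Q = ΔU = nCᵥΔT with Cᵥ = 3R/2 = 12.47 J/(mol·K).
ΔU = (1.07)(12.47)(377 − 425) = -640.5 J.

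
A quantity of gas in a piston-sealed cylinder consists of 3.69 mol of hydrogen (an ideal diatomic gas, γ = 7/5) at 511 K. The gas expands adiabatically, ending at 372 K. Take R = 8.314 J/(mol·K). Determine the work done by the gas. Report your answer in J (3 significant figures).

W ≈ 10700 J

Adiabatic ⇒ Q = 0, so W_by = −ΔU = nCᵥ(T₁ − T₂).
Cᵥ = 5R/2 = 20.79 J/(mol·K).
W = (3.69)(20.79)(511 − 372) = 10661 J.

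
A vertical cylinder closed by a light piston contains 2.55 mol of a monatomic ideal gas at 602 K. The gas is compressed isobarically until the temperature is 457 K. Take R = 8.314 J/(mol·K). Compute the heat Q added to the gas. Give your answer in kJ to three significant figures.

Isobaric: W = nRΔT = (2.55)(8.314)(-145) = -3074 J.
ΔU = nCᵥΔT with Cᵥ = 3R/2: ΔU = (2.55)(12.47)(-145) = -4611 J.
Q = ΔU + W = -4611 − 3074 = -7685 J.

Q ≈ -7.69 kJ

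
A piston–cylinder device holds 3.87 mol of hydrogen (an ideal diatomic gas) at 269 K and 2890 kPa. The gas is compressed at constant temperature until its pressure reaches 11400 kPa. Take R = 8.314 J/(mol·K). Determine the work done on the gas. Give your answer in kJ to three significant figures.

Isothermal process: W = nRT ln(V₂/V₁) = nRT ln(P₁/P₂).
W = (3.87)(8.314)(269) × ln(2890/11400)
  = 8655 × ln(0.2535) = 8655 × -1.372
W_by_gas = -11878 J; work on gas = −W_by = 11878 J.

W ≈ 11.9 kJ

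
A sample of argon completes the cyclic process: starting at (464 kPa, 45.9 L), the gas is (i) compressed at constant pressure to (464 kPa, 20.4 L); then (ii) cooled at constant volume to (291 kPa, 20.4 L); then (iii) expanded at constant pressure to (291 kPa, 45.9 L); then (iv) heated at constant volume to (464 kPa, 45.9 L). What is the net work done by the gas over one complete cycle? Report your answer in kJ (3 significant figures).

W_net ≈ -4.41 kJ

Constant-volume legs do no work.
W(i) = (464)(20.4 − 45.9) = -11832 J; W(iii) = (291)(45.9 − 20.4) = 7420 J.
W_net = -11832 + 7420 = -4412 J (the counter-clockwise enclosed area).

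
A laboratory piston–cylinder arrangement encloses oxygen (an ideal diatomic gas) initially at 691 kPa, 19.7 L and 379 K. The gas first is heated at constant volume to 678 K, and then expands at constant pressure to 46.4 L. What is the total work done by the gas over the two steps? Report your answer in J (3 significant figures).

W_total ≈ 33000 J

Step 1 (isochoric): W = 0 (constant volume).
After step 1: P = 1236 kPa (V unchanged).
Step 2 (isobaric): W = PΔV = (1236 kPa)(46.4 − 19.7 L) = 33005 J.
W_total = 0 + 33005 = 33005 J.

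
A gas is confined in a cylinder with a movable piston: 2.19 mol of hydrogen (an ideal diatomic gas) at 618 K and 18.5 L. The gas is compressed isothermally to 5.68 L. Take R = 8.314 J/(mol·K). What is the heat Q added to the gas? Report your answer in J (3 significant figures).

Isothermal ⇒ ΔU = 0, so Q = W = nRT ln(V₂/V₁).
Q = (2.19)(8.314)(618) ln(5.68/18.5) = 11252 × -1.181 = -13287 J.

Q ≈ -13300 J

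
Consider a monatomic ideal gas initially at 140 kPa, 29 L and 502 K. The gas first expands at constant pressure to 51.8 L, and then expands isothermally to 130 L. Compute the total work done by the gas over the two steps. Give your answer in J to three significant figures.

W_total ≈ 9860 J

Step 1 (isobaric): W = PΔV = (140 kPa)(51.8 − 29 L) = 3192 J.
After step 1: P = 140 kPa, V = 51.8 L, T = 896.7 K.
Step 2 (isothermal): W = P₁V₁ ln(V₂/V₁) = (7252) ln(130/51.8) = 6673 J.
W_total = 3192 + 6673 = 9865 J.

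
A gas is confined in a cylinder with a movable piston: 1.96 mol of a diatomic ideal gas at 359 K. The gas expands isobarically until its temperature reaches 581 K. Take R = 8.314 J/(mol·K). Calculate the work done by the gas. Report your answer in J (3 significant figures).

W ≈ 3620 J

Isobaric: W = P ΔV = nR ΔT.
W = (1.96)(8.314)(581 − 359) = 3618 J.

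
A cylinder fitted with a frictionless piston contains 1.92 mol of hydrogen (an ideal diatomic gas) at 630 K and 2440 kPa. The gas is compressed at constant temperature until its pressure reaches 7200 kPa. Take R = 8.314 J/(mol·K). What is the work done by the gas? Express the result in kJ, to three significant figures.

W ≈ -10.9 kJ

Isothermal process: W = nRT ln(V₂/V₁) = nRT ln(P₁/P₂).
W = (1.92)(8.314)(630) × ln(2440/7200)
  = 10057 × ln(0.3389) = 10057 × -1.082
W_by_gas = -10882 J.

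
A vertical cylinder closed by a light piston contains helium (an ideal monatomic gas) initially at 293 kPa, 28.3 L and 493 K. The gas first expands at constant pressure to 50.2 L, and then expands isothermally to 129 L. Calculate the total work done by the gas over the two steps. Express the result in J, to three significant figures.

W_total ≈ 20300 J

Step 1 (isobaric): W = PΔV = (293 kPa)(50.2 − 28.3 L) = 6417 J.
After step 1: P = 293 kPa, V = 50.2 L, T = 874.5 K.
Step 2 (isothermal): W = P₁V₁ ln(V₂/V₁) = (14709) ln(129/50.2) = 13882 J.
W_total = 6417 + 13882 = 20299 J.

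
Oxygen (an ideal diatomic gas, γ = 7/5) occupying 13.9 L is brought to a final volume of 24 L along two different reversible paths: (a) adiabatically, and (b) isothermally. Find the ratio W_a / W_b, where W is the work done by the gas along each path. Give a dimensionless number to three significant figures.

W_a / W_b ≈ 0.898

Path (a) adiabatic: W = P₁V₁(1 − (V₁/V₂)^(γ−1))/(γ−1) → W_a/(P₁V₁) = 0.4906.
Path (b) isothermal: W = P₁V₁ ln(V₂/V₁) → W_b/(P₁V₁) = 0.5462.
W_a / W_b = 0.4906 / 0.5462 = 0.8983.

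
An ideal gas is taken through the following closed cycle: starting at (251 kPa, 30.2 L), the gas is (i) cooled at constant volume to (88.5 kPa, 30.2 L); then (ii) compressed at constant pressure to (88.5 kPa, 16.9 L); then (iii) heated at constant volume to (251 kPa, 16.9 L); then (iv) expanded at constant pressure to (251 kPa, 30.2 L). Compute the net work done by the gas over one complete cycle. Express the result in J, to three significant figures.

W_net ≈ 2160 J

Constant-volume legs do no work.
W(ii) = (88.5)(16.9 − 30.2) = -1177 J; W(iv) = (251)(30.2 − 16.9) = 3338 J.
W_net = -1177 + 3338 = 2161 J (the clockwise enclosed area).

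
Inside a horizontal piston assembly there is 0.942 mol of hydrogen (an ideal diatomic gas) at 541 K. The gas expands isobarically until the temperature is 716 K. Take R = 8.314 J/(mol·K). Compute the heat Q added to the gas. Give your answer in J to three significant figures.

Q ≈ 4800 J

Isobaric: W = nRΔT = (0.942)(8.314)(175) = 1371 J.
ΔU = nCᵥΔT with Cᵥ = 5R/2: ΔU = (0.942)(20.79)(175) = 3426 J.
Q = ΔU + W = 3426 + 1371 = 4797 J.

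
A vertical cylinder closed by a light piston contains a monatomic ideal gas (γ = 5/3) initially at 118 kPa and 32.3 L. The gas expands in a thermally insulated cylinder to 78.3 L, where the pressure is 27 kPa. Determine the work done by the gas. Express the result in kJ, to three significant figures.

W ≈ 2.55 kJ

Adiabatic: W = (P₁V₁ − P₂V₂)/(γ − 1) with γ = 5/3.
P₁V₁ = 3811 J, P₂V₂ = 2114 J.
W = (3811 − 2114) / 0.6667 = 2546 J.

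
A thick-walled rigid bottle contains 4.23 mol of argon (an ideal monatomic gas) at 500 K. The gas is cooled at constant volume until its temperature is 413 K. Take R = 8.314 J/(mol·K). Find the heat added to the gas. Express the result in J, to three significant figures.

Constant volume ⇒ W = 0, so Q = ΔU = nCᵥΔT with Cᵥ = 3R/2 = 12.47 J/(mol·K).
ΔU = (4.23)(12.47)(413 − 500) = -4589 J.

Q ≈ -4590 J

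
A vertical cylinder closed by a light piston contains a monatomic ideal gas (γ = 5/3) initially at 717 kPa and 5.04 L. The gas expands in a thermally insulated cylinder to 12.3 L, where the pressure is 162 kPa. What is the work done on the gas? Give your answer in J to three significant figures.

Adiabatic: W = (P₁V₁ − P₂V₂)/(γ − 1) with γ = 5/3.
P₁V₁ = 3614 J, P₂V₂ = 1993 J.
W = (3614 − 1993) / 0.6667 = 2432 J.
Work on gas = −W_by = -2432 J.

W ≈ -2430 J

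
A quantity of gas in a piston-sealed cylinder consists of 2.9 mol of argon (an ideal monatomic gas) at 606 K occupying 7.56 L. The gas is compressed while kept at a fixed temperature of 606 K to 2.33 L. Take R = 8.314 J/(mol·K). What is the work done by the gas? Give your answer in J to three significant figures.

W ≈ -17200 J

Isothermal: W = nRT ln(V₂/V₁).
W = (2.9)(8.314)(606) × ln(2.33/7.56)
  = 14611 × -1.177
W_by_gas = -17197 J.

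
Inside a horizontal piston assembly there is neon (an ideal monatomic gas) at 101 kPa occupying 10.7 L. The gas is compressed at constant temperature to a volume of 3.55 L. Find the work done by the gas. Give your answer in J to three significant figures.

Isothermal: W = nRT ln(V₂/V₁) = P₁V₁ ln(V₂/V₁).
P₁V₁ = (101 kPa)(10.7 L) = 1081 J.
W = 1081 × ln(3.55/10.7) = 1081 × -1.103
W_by_gas = -1192 J.

W ≈ -1190 J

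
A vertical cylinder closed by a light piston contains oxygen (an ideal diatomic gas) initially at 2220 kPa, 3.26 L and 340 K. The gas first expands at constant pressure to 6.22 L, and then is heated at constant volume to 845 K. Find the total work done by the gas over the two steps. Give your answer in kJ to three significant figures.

W_total ≈ 6.57 kJ

Step 1 (isobaric): W = PΔV = (2220 kPa)(6.22 − 3.26 L) = 6571 J.
Step 2 (isochoric): W = 0 (constant volume).
W_total = 6571 + 0 = 6571 J.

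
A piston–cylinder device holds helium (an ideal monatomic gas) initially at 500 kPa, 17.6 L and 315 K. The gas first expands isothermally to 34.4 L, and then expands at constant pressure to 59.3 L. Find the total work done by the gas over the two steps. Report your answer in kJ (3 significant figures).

Step 1 (isothermal): W = P₁V₁ ln(V₂/V₁) = (8800) ln(34.4/17.6) = 5897 J.
After step 1: P = 255.8 kPa, V = 34.4 L, T = 315 K.
Step 2 (isobaric): W = PΔV = (255.8 kPa)(59.3 − 34.4 L) = 6370 J.
W_total = 5897 + 6370 = 12267 J.

W_total ≈ 12.3 kJ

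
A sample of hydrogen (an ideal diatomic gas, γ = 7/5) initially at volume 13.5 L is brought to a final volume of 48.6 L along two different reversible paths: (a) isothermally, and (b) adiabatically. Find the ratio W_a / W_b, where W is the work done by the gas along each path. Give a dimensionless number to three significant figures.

W_a / W_b ≈ 1.28

Path (a) isothermal: W = P₁V₁ ln(V₂/V₁) → W_a/(P₁V₁) = 1.281.
Path (b) adiabatic: W = P₁V₁(1 − (V₁/V₂)^(γ−1))/(γ−1) → W_b/(P₁V₁) = 1.002.
W_a / W_b = 1.281 / 1.002 = 1.278.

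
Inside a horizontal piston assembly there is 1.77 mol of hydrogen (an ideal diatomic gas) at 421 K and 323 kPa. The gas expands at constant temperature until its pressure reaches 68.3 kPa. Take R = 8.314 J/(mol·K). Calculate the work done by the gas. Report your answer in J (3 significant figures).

Isothermal process: W = nRT ln(V₂/V₁) = nRT ln(P₁/P₂).
W = (1.77)(8.314)(421) × ln(323/68.3)
  = 6195 × ln(4.729) = 6195 × 1.554
W_by_gas = 9626 J.

W ≈ 9630 J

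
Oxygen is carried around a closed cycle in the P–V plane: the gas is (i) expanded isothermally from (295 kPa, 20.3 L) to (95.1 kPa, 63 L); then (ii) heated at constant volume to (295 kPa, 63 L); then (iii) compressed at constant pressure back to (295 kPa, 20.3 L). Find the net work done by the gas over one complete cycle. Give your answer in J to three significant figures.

W_net ≈ -5810 J

Leg (i): W = PᵢVᵢ ln(V_f/Vᵢ) = (5988) ln(63/20.3) = 6782 J.
Leg (ii): W = 0.
Leg (iii): W = PΔV = (295)(20.3 − 63) = -12596 J.
W_net = 6782 − 12596 = -5814 J.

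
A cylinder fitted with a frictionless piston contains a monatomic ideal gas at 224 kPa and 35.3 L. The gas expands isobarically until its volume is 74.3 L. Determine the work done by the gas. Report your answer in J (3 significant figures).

W ≈ 8740 J

Isobaric: W = P ΔV.
W = (224 kPa)(74.3 − 35.3 L) = (224)(39) = 8736 J.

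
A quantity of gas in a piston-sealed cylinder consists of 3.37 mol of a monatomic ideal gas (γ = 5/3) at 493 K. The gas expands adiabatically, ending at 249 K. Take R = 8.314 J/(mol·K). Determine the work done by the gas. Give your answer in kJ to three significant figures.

W ≈ 10.3 kJ

Adiabatic ⇒ Q = 0, so W_by = −ΔU = nCᵥ(T₁ − T₂).
Cᵥ = 3R/2 = 12.47 J/(mol·K).
W = (3.37)(12.47)(493 − 249) = 10255 J.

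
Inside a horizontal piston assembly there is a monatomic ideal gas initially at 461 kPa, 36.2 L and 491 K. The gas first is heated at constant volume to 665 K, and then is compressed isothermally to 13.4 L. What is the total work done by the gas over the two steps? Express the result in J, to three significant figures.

Step 1 (isochoric): W = 0 (constant volume).
After step 1: P = 624.4 kPa (V unchanged).
Step 2 (isothermal): W = P₁V₁ ln(V₂/V₁) = (22602) ln(13.4/36.2) = -22462 J.
W_total = 0 − 22462 = -22462 J.

W_total ≈ -22500 J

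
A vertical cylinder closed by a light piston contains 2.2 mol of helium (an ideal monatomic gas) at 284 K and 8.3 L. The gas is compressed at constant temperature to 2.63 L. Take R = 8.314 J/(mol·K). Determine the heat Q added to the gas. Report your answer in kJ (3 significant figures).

Q ≈ -5.97 kJ

Isothermal ⇒ ΔU = 0, so Q = W = nRT ln(V₂/V₁).
Q = (2.2)(8.314)(284) ln(2.63/8.3) = 5195 × -1.149 = -5970 J.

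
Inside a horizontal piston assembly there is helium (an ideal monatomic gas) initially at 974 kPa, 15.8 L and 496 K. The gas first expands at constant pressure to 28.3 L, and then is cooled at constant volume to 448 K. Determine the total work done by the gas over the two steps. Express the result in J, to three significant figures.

W_total ≈ 12200 J

Step 1 (isobaric): W = PΔV = (974 kPa)(28.3 − 15.8 L) = 12175 J.
Step 2 (isochoric): W = 0 (constant volume).
W_total = 12175 + 0 = 12175 J.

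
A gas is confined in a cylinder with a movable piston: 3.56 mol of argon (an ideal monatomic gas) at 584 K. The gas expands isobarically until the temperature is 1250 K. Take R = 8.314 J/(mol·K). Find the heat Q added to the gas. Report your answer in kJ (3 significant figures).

Isobaric: W = nRΔT = (3.56)(8.314)(666) = 19712 J.
ΔU = nCᵥΔT with Cᵥ = 3R/2: ΔU = (3.56)(12.47)(666) = 29568 J.
Q = ΔU + W = 29568 + 19712 = 49280 J.

Q ≈ 49.3 kJ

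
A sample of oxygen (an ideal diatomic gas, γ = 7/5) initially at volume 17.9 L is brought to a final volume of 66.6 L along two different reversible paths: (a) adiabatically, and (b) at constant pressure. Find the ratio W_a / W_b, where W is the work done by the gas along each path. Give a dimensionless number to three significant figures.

W_a / W_b ≈ 0.376

Path (a) adiabatic: W = P₁V₁(1 − (V₁/V₂)^(γ−1))/(γ−1) → W_a/(P₁V₁) = 1.022.
Path (b) isobaric: W = P₁(V₂ − V₁) → W_b/(P₁V₁) = 2.721.
W_a / W_b = 1.022 / 2.721 = 0.3756.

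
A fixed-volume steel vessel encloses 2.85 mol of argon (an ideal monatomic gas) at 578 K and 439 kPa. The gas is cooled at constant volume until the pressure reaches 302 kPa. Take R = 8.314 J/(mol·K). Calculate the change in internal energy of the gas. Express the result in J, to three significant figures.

ΔU ≈ -6410 J

Constant volume ⇒ W = 0, so Q = ΔU = nCᵥΔT with Cᵥ = 3R/2 = 12.47 J/(mol·K).
At constant V, T₂/T₁ = P₂/P₁ ⇒ ΔT = T₁(P₂/P₁ − 1) = 578·(302/439 − 1) = -180.4 K.
ΔU = (2.85)(12.47)(-180.4) = -6411 J.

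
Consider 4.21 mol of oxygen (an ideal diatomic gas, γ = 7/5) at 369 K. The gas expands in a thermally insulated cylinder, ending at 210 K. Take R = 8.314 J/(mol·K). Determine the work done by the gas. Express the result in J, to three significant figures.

Adiabatic ⇒ Q = 0, so W_by = −ΔU = nCᵥ(T₁ − T₂).
Cᵥ = 5R/2 = 20.79 J/(mol·K).
W = (4.21)(20.79)(369 − 210) = 13913 J.

W ≈ 13900 J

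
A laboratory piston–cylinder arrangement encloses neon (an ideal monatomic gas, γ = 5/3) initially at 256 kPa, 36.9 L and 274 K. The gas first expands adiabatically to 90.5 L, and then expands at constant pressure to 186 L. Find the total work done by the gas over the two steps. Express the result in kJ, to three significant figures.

W_total ≈ 11.9 kJ

Step 1 (adiabatic): W = (P₁V₁ − P₂V₂)/(γ−1) = (9446 − 5194)/0.667 = 6378 J.
After step 1: P = 57.39 kPa, V = 90.5 L, T = 150.7 K.
Step 2 (isobaric): W = PΔV = (57.39 kPa)(186 − 90.5 L) = 5481 J.
W_total = 6378 + 5481 = 11859 J.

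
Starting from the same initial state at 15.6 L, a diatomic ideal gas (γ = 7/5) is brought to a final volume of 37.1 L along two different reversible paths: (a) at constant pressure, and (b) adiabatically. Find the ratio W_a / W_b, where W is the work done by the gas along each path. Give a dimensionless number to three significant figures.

W_a / W_b ≈ 1.88

Path (a) isobaric: W = P₁(V₂ − V₁) → W_a/(P₁V₁) = 1.378.
Path (b) adiabatic: W = P₁V₁(1 − (V₁/V₂)^(γ−1))/(γ−1) → W_b/(P₁V₁) = 0.7322.
W_a / W_b = 1.378 / 0.7322 = 1.882.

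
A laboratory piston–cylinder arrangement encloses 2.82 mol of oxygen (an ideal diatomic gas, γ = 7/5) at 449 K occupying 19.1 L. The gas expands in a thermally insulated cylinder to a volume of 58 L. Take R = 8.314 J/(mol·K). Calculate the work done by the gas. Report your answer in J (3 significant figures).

W ≈ 9440 J

Adiabatic: TV^(γ−1) = const with γ = 7/5.
T₂ = T₁ (V₁/V₂)^(γ−1) = 449 × (19.1/58)^0.4 = 449 × 0.6413 = 287.9 K.
W_by = nCᵥ(T₁ − T₂) = (2.82)(20.79)(449 − 287.9) = 9441 J.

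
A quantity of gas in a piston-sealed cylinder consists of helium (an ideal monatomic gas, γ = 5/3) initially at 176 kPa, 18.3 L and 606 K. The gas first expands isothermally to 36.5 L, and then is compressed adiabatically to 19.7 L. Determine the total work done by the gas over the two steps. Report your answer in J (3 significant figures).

Step 1 (isothermal): W = P₁V₁ ln(V₂/V₁) = (3221) ln(36.5/18.3) = 2224 J.
After step 1: P = 88.24 kPa, V = 36.5 L, T = 606 K.
Step 2 (adiabatic): W = (P₁V₁ − P₂V₂)/(γ−1) = (3221 − 4859)/0.667 = -2457 J.
W_total = 2224 − 2457 = -233.1 J.

W_total ≈ -233 J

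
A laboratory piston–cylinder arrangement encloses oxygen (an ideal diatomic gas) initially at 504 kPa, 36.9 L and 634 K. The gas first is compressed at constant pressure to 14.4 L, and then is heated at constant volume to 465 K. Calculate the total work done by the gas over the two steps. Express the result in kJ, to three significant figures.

Step 1 (isobaric): W = PΔV = (504 kPa)(14.4 − 36.9 L) = -11340 J.
Step 2 (isochoric): W = 0 (constant volume).
W_total = -11340 + 0 = -11340 J.

W_total ≈ -11.3 kJ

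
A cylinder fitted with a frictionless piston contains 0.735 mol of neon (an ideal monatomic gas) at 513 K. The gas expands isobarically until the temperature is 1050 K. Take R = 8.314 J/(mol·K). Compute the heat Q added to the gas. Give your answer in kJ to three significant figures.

Isobaric: W = nRΔT = (0.735)(8.314)(537) = 3281 J.
ΔU = nCᵥΔT with Cᵥ = 3R/2: ΔU = (0.735)(12.47)(537) = 4922 J.
Q = ΔU + W = 4922 + 3281 = 8204 J.

Q ≈ 8.20 kJ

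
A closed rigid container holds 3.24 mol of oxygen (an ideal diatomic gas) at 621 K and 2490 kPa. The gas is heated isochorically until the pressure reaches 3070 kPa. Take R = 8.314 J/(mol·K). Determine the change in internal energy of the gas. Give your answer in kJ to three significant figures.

ΔU ≈ 9.74 kJ

Constant volume ⇒ W = 0, so Q = ΔU = nCᵥΔT with Cᵥ = 5R/2 = 20.79 J/(mol·K).
At constant V, T₂/T₁ = P₂/P₁ ⇒ ΔT = T₁(P₂/P₁ − 1) = 621·(3070/2490 − 1) = 144.7 K.
ΔU = (3.24)(20.79)(144.7) = 9741 J.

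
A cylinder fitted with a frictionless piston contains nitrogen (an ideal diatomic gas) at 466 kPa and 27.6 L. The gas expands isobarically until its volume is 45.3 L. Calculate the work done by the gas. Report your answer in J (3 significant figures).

Isobaric: W = P ΔV.
W = (466 kPa)(45.3 − 27.6 L) = (466)(17.7) = 8248 J.

W ≈ 8250 J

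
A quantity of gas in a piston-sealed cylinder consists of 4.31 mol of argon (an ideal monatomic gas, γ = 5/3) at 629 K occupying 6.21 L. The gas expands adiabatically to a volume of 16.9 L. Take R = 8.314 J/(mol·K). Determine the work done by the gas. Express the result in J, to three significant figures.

W ≈ 16500 J

Adiabatic: TV^(γ−1) = const with γ = 5/3.
T₂ = T₁ (V₁/V₂)^(γ−1) = 629 × (6.21/16.9)^0.667 = 629 × 0.513 = 322.7 K.
W_by = nCᵥ(T₁ − T₂) = (4.31)(12.47)(629 − 322.7) = 16464 J.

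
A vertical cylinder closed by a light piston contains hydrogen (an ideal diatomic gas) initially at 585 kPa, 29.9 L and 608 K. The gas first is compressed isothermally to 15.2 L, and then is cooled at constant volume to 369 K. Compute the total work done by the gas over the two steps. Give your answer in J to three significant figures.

W_total ≈ -11800 J

Step 1 (isothermal): W = P₁V₁ ln(V₂/V₁) = (17492) ln(15.2/29.9) = -11834 J.
Step 2 (isochoric): W = 0 (constant volume).
W_total = -11834 + 0 = -11834 J.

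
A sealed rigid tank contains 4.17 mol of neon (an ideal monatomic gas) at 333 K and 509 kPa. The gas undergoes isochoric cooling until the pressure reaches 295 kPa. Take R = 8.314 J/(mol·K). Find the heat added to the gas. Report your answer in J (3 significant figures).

Constant volume ⇒ W = 0, so Q = ΔU = nCᵥΔT with Cᵥ = 3R/2 = 12.47 J/(mol·K).
At constant V, T₂/T₁ = P₂/P₁ ⇒ ΔT = T₁(P₂/P₁ − 1) = 333·(295/509 − 1) = -140 K.
ΔU = (4.17)(12.47)(-140) = -7281 J.

Q ≈ -7280 J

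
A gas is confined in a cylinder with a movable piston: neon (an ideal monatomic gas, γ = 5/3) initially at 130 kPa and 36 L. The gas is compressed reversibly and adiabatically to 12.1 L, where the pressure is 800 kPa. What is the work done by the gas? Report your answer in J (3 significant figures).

W ≈ -7500 J

Adiabatic: W = (P₁V₁ − P₂V₂)/(γ − 1) with γ = 5/3.
P₁V₁ = 4680 J, P₂V₂ = 9680 J.
W = (4680 − 9680) / 0.6667 = -7500 J.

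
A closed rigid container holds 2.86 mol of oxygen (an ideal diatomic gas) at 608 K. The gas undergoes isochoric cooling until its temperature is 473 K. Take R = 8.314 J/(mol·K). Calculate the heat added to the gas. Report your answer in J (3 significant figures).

Q ≈ -8030 J

Constant volume ⇒ W = 0, so Q = ΔU = nCᵥΔT with Cᵥ = 5R/2 = 20.79 J/(mol·K).
ΔU = (2.86)(20.79)(473 − 608) = -8025 J.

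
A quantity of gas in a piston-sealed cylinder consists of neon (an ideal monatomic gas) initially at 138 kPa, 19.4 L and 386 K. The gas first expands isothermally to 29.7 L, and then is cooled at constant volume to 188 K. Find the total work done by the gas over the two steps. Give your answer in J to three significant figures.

Step 1 (isothermal): W = P₁V₁ ln(V₂/V₁) = (2677) ln(29.7/19.4) = 1140 J.
Step 2 (isochoric): W = 0 (constant volume).
W_total = 1140 + 0 = 1140 J.

W_total ≈ 1140 J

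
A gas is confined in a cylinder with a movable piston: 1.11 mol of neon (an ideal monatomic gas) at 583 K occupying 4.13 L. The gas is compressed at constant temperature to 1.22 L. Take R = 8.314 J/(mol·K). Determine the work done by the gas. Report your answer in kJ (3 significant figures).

W ≈ -6.56 kJ

Isothermal: W = nRT ln(V₂/V₁).
W = (1.11)(8.314)(583) × ln(1.22/4.13)
  = 5380 × -1.219
W_by_gas = -6561 J.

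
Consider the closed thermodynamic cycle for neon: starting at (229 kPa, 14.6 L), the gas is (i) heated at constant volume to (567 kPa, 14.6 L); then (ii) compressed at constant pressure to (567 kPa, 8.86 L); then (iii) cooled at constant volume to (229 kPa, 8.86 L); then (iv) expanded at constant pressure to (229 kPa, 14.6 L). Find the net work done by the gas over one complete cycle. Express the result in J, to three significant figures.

Constant-volume legs do no work.
W(ii) = (567)(8.86 − 14.6) = -3255 J; W(iv) = (229)(14.6 − 8.86) = 1314 J.
W_net = -3255 + 1314 = -1940 J (the counter-clockwise enclosed area).

W_net ≈ -1940 J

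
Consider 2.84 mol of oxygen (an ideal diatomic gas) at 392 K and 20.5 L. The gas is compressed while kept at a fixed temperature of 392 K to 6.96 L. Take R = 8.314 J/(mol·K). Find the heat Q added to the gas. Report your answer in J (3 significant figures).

Isothermal ⇒ ΔU = 0, so Q = W = nRT ln(V₂/V₁).
Q = (2.84)(8.314)(392) ln(6.96/20.5) = 9256 × -1.08 = -9999 J.

Q ≈ -10000 J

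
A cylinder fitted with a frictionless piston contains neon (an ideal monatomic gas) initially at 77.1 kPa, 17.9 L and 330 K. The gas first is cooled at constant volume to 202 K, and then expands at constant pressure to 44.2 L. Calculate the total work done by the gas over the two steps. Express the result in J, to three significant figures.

W_total ≈ 1240 J

Step 1 (isochoric): W = 0 (constant volume).
After step 1: P = 47.19 kPa (V unchanged).
Step 2 (isobaric): W = PΔV = (47.19 kPa)(44.2 − 17.9 L) = 1241 J.
W_total = 0 + 1241 = 1241 J.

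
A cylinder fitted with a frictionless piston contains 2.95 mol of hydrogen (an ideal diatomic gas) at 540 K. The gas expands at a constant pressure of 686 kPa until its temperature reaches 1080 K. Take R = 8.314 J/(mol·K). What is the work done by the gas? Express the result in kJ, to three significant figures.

Isobaric: W = P ΔV = nR ΔT.
W = (2.95)(8.314)(1080 − 540) = 13244 J.

W ≈ 13.2 kJ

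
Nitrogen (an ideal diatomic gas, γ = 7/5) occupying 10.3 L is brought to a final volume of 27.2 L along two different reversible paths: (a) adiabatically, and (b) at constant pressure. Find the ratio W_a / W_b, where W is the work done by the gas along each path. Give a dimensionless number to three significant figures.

Path (a) adiabatic: W = P₁V₁(1 − (V₁/V₂)^(γ−1))/(γ−1) → W_a/(P₁V₁) = 0.8047.
Path (b) isobaric: W = P₁(V₂ − V₁) → W_b/(P₁V₁) = 1.641.
W_a / W_b = 0.8047 / 1.641 = 0.4904.

W_a / W_b ≈ 0.490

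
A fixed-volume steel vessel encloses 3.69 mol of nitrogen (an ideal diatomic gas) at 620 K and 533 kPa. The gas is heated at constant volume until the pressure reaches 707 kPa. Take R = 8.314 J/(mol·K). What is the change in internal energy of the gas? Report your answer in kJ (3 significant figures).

Constant volume ⇒ W = 0, so Q = ΔU = nCᵥΔT with Cᵥ = 5R/2 = 20.79 J/(mol·K).
At constant V, T₂/T₁ = P₂/P₁ ⇒ ΔT = T₁(P₂/P₁ − 1) = 620·(707/533 − 1) = 202.4 K.
ΔU = (3.69)(20.79)(202.4) = 15524 J.

ΔU ≈ 15.5 kJ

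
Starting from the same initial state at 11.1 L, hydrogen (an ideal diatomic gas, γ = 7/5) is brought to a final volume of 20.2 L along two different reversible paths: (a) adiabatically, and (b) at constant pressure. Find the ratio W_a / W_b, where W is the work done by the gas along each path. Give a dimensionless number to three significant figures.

Path (a) adiabatic: W = P₁V₁(1 − (V₁/V₂)^(γ−1))/(γ−1) → W_a/(P₁V₁) = 0.5324.
Path (b) isobaric: W = P₁(V₂ − V₁) → W_b/(P₁V₁) = 0.8198.
W_a / W_b = 0.5324 / 0.8198 = 0.6495.

W_a / W_b ≈ 0.649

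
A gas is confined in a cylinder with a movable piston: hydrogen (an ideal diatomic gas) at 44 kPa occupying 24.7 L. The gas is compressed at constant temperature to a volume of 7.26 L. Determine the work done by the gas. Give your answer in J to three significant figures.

W ≈ -1330 J

Isothermal: W = nRT ln(V₂/V₁) = P₁V₁ ln(V₂/V₁).
P₁V₁ = (44 kPa)(24.7 L) = 1087 J.
W = 1087 × ln(7.26/24.7) = 1087 × -1.224
W_by_gas = -1331 J.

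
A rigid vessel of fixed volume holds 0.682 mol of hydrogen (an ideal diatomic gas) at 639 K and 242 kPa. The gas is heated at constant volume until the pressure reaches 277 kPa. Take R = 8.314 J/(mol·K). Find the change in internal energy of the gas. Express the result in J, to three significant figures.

Constant volume ⇒ W = 0, so Q = ΔU = nCᵥΔT with Cᵥ = 5R/2 = 20.79 J/(mol·K).
At constant V, T₂/T₁ = P₂/P₁ ⇒ ΔT = T₁(P₂/P₁ − 1) = 639·(277/242 − 1) = 92.42 K.
ΔU = (0.682)(20.79)(92.42) = 1310 J.

ΔU ≈ 1310 J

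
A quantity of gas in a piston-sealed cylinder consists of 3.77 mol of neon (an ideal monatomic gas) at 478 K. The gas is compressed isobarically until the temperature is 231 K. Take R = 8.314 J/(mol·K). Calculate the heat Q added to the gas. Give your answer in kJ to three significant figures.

Q ≈ -19.4 kJ

Isobaric: W = nRΔT = (3.77)(8.314)(-247) = -7742 J.
ΔU = nCᵥΔT with Cᵥ = 3R/2: ΔU = (3.77)(12.47)(-247) = -11613 J.
Q = ΔU + W = -11613 − 7742 = -19355 J.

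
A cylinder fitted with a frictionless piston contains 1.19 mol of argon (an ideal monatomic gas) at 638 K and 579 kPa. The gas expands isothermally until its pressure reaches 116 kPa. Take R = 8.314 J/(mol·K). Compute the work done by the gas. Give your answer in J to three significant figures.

W ≈ 10100 J

Isothermal process: W = nRT ln(V₂/V₁) = nRT ln(P₁/P₂).
W = (1.19)(8.314)(638) × ln(579/116)
  = 6312 × ln(4.991) = 6312 × 1.608
W_by_gas = 10148 J.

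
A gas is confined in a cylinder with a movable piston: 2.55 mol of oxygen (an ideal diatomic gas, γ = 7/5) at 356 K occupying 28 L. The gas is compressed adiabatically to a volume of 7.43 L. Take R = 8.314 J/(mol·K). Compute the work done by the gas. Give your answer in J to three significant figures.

W ≈ -13200 J

Adiabatic: TV^(γ−1) = const with γ = 7/5.
T₂ = T₁ (V₁/V₂)^(γ−1) = 356 × (28/7.43)^0.4 = 356 × 1.7 = 605.2 K.
W_by = nCᵥ(T₁ − T₂) = (2.55)(20.79)(356 − 605.2) = -13209 J.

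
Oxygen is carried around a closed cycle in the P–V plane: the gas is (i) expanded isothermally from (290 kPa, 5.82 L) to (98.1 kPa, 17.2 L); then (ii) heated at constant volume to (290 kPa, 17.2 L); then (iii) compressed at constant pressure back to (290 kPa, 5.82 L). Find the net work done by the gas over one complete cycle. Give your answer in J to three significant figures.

W_net ≈ -1470 J

Leg (i): W = PᵢVᵢ ln(V_f/Vᵢ) = (1688) ln(17.2/5.82) = 1829 J.
Leg (ii): W = 0.
Leg (iii): W = PΔV = (290)(5.82 − 17.2) = -3300 J.
W_net = 1829 − 3300 = -1471 J.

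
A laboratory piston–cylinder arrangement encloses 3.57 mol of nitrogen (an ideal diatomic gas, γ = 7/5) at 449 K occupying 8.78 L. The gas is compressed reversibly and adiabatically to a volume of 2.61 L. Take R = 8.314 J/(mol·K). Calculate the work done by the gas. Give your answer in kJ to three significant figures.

Adiabatic: TV^(γ−1) = const with γ = 7/5.
T₂ = T₁ (V₁/V₂)^(γ−1) = 449 × (8.78/2.61)^0.4 = 449 × 1.625 = 729.4 K.
W_by = nCᵥ(T₁ − T₂) = (3.57)(20.79)(449 − 729.4) = -20809 J.

W ≈ -20.8 kJ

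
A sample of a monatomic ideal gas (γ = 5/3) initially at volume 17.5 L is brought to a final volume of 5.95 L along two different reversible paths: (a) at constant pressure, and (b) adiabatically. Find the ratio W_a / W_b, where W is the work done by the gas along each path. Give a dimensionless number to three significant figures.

W_a / W_b ≈ 0.418

Path (a) isobaric: W = P₁(V₂ − V₁) → W_a/(P₁V₁) = -0.66.
Path (b) adiabatic: W = P₁V₁(1 − (V₁/V₂)^(γ−1))/(γ−1) → W_b/(P₁V₁) = -1.579.
W_a / W_b = -0.66 / -1.579 = 0.4179.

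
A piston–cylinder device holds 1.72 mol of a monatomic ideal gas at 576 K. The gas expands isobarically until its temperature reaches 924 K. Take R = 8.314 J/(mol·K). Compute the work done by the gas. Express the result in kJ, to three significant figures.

Isobaric: W = P ΔV = nR ΔT.
W = (1.72)(8.314)(924 − 576) = 4976 J.

W ≈ 4.98 kJ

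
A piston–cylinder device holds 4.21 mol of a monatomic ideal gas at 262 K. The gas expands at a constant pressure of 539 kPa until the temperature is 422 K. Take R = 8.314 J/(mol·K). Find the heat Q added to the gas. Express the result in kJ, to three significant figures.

Q ≈ 14.0 kJ

Isobaric: W = nRΔT = (4.21)(8.314)(160) = 5600 J.
ΔU = nCᵥΔT with Cᵥ = 3R/2: ΔU = (4.21)(12.47)(160) = 8400 J.
Q = ΔU + W = 8400 + 5600 = 14001 J.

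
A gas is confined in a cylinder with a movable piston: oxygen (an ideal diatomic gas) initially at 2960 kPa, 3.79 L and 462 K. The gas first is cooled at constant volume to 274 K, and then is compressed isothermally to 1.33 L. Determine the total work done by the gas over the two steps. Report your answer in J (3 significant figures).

Step 1 (isochoric): W = 0 (constant volume).
After step 1: P = 1755 kPa (V unchanged).
Step 2 (isothermal): W = P₁V₁ ln(V₂/V₁) = (6653) ln(1.33/3.79) = -6967 J.
W_total = 0 − 6967 = -6967 J.

W_total ≈ -6970 J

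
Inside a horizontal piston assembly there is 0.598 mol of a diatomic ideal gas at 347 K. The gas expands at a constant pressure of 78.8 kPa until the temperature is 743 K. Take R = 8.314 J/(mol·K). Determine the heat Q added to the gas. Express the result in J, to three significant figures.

Q ≈ 6890 J

Isobaric: W = nRΔT = (0.598)(8.314)(396) = 1969 J.
ΔU = nCᵥΔT with Cᵥ = 5R/2: ΔU = (0.598)(20.79)(396) = 4922 J.
Q = ΔU + W = 4922 + 1969 = 6891 J.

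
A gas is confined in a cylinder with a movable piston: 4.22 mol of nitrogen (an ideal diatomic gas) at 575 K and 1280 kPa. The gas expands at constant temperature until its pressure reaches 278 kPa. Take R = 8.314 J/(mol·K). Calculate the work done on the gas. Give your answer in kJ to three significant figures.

W ≈ -30.8 kJ

Isothermal process: W = nRT ln(V₂/V₁) = nRT ln(P₁/P₂).
W = (4.22)(8.314)(575) × ln(1280/278)
  = 20174 × ln(4.604) = 20174 × 1.527
W_by_gas = 30805 J; work on gas = −W_by = -30805 J.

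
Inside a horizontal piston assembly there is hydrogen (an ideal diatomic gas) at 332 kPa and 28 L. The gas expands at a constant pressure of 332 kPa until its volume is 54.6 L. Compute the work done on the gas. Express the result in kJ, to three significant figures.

W ≈ -8.83 kJ

Isobaric: W = P ΔV.
W = (332 kPa)(54.6 − 28 L) = (332)(26.6) = 8831 J.
Work on gas = −W_by = -8831 J.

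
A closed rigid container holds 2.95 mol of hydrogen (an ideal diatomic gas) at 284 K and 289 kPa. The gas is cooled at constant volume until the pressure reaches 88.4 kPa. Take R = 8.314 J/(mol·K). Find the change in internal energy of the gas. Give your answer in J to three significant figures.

Constant volume ⇒ W = 0, so Q = ΔU = nCᵥΔT with Cᵥ = 5R/2 = 20.79 J/(mol·K).
At constant V, T₂/T₁ = P₂/P₁ ⇒ ΔT = T₁(P₂/P₁ − 1) = 284·(88.4/289 − 1) = -197.1 K.
ΔU = (2.95)(20.79)(-197.1) = -12087 J.

ΔU ≈ -12100 J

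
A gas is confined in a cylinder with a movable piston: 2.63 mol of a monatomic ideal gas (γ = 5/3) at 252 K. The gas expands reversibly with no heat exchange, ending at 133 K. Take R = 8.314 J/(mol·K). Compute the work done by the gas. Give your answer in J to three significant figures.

W ≈ 3900 J

Adiabatic ⇒ Q = 0, so W_by = −ΔU = nCᵥ(T₁ − T₂).
Cᵥ = 3R/2 = 12.47 J/(mol·K).
W = (2.63)(12.47)(252 − 133) = 3903 J.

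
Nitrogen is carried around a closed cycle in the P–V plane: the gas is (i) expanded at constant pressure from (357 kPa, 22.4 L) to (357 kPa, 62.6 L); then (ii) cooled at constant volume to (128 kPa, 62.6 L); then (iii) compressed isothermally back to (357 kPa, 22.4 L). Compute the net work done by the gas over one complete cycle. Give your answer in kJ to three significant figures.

Leg (i): W = PΔV = (357)(62.6 − 22.4) = 14351 J.
Leg (ii): W = 0.
Leg (iii): W = PᵢVᵢ ln(V_f/Vᵢ) = (8013) ln(22.4/62.6) = -8235 J.
W_net = 14351 − 8235 = 6117 J.

W_net ≈ 6.12 kJ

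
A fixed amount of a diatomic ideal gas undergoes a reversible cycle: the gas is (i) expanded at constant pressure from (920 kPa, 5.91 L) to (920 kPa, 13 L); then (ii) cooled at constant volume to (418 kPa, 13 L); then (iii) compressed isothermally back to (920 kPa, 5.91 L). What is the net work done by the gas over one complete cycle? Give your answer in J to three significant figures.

Leg (i): W = PΔV = (920)(13 − 5.91) = 6523 J.
Leg (ii): W = 0.
Leg (iii): W = PᵢVᵢ ln(V_f/Vᵢ) = (5434) ln(5.91/13) = -4284 J.
W_net = 6523 − 4284 = 2239 J.

W_net ≈ 2240 J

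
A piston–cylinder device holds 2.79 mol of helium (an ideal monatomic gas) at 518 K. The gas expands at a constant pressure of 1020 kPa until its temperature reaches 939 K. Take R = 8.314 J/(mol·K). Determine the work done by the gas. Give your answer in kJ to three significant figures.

W ≈ 9.77 kJ

Isobaric: W = P ΔV = nR ΔT.
W = (2.79)(8.314)(939 − 518) = 9766 J.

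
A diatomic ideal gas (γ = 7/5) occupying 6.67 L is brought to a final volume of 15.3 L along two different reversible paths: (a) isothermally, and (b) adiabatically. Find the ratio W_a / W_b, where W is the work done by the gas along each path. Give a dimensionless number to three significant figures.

W_a / W_b ≈ 1.18

Path (a) isothermal: W = P₁V₁ ln(V₂/V₁) → W_a/(P₁V₁) = 0.8302.
Path (b) adiabatic: W = P₁V₁(1 − (V₁/V₂)^(γ−1))/(γ−1) → W_b/(P₁V₁) = 0.7064.
W_a / W_b = 0.8302 / 0.7064 = 1.175.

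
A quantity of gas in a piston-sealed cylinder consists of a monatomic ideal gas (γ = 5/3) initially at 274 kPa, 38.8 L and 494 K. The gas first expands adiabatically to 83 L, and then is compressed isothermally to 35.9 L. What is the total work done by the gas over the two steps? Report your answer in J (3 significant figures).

Step 1 (adiabatic): W = (P₁V₁ − P₂V₂)/(γ−1) = (10631 − 6404)/0.667 = 6342 J.
After step 1: P = 77.15 kPa, V = 83 L, T = 297.6 K.
Step 2 (isothermal): W = P₁V₁ ln(V₂/V₁) = (6404) ln(35.9/83) = -5367 J.
W_total = 6342 − 5367 = 974.7 J.

W_total ≈ 975 J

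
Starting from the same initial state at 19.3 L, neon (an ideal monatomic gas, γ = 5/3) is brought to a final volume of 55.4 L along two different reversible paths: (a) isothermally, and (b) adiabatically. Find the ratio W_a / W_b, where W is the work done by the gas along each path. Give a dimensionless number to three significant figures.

W_a / W_b ≈ 1.39

Path (a) isothermal: W = P₁V₁ ln(V₂/V₁) → W_a/(P₁V₁) = 1.054.
Path (b) adiabatic: W = P₁V₁(1 − (V₁/V₂)^(γ−1))/(γ−1) → W_b/(P₁V₁) = 0.7573.
W_a / W_b = 1.054 / 0.7573 = 1.392.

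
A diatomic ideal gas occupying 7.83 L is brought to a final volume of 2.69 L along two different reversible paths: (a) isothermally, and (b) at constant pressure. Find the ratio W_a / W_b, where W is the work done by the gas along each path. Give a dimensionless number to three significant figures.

W_a / W_b ≈ 1.63

Path (a) isothermal: W = P₁V₁ ln(V₂/V₁) → W_a/(P₁V₁) = -1.068.
Path (b) isobaric: W = P₁(V₂ − V₁) → W_b/(P₁V₁) = -0.6564.
W_a / W_b = -1.068 / -0.6564 = 1.628.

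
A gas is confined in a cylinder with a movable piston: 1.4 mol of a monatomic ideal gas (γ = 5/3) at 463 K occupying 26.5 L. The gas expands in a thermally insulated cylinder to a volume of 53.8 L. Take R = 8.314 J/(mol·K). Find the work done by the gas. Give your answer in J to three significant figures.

W ≈ 3040 J

Adiabatic: TV^(γ−1) = const with γ = 5/3.
T₂ = T₁ (V₁/V₂)^(γ−1) = 463 × (26.5/53.8)^0.667 = 463 × 0.6237 = 288.8 K.
W_by = nCᵥ(T₁ − T₂) = (1.4)(12.47)(463 − 288.8) = 3042 J.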